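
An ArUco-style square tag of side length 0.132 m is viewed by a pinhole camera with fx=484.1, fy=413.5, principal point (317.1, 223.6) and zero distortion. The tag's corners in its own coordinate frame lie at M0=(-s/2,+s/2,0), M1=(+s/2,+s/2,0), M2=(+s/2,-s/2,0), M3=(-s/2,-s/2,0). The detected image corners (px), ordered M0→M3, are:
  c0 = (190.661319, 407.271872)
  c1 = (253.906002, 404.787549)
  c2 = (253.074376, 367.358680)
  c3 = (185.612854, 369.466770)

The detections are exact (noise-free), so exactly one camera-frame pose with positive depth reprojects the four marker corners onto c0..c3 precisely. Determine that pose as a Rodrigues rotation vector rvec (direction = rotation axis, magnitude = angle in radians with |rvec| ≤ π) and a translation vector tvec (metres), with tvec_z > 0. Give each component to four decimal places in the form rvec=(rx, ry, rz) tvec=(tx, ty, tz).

Intrinsics K: fx=484.1, fy=413.5, cx=317.1, cy=223.6
Marker side s = 0.132 m; corners in marker frame (Z=0):
  M0 = (-0.0660, +0.0660, 0)
  M1 = (+0.0660, +0.0660, 0)
  M2 = (+0.0660, -0.0660, 0)
  M3 = (-0.0660, -0.0660, 0)
Detected image corners:
  c0 = (190.661319, 407.271872) px
  c1 = (253.906002, 404.787549) px
  c2 = (253.074376, 367.358680) px
  c3 = (185.612854, 369.466770) px
Planar DLT: solve 8×8 A·h = b for H (H[2,2]=1):
  H  [+517.84489 +129.05343 +221.08774]
  H  [+23.34086 +472.41316 +387.81415]
  H  [+0.10532 +0.48408 +1.00000]
B = K⁻¹H; ‖b₁‖=1.006246, ‖b₂‖=1.006246; λ = 2/(‖b₁‖+‖b₂‖) = 0.993793, sign → tz>0 ⇒ λ=+0.993793
r₁ = λ·B[:,0] = (+0.99451,-0.00050,+0.10467); r₂ = λ·B[:,1] = (-0.05019,+0.87524,+0.48107)
r₃ = r₁×r₂ = (-0.09185,-0.48369,+0.87041); SVD([r₁ r₂ r₃]) → R = UVᵀ:
  R  [+0.99451 -0.05019 -0.09185]
  R  [-0.00050 +0.87524 -0.48369]
  R  [+0.10467 +0.48107 +0.87041]
t = (-0.19710, +0.39467, +0.99379) m
tr R = 2.740158; θ = arccos((tr R − 1)/2) = 0.515434 rad = 29.532°
axis k = ((R−Rᵀ)₃₂, (R−Rᵀ)₁₃, (R−Rᵀ)₂₁) / (2 sinθ) = (+0.978633, -0.199340, +0.050402)
rvec = θ·k = (+0.504420, -0.102747, +0.025979)

rvec=(0.5044, -0.1027, 0.0260) tvec=(-0.1971, 0.3947, 0.9938)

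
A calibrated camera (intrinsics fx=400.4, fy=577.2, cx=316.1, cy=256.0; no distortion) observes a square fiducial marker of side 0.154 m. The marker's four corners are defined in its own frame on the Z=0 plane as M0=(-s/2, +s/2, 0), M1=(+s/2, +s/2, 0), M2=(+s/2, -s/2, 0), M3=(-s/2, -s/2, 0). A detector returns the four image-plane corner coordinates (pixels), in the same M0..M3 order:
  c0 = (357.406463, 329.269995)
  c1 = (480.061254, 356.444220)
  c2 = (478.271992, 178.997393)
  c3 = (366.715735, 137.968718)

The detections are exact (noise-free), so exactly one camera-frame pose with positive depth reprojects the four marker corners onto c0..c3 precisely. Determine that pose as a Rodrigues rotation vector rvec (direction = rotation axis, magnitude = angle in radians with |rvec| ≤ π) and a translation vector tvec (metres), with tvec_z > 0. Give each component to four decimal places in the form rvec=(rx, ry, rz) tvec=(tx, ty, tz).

rvec=(-0.2614, -0.3028, 0.1411) tvec=(0.1235, -0.0070, 0.4607)

Intrinsics K: fx=400.4, fy=577.2, cx=316.1, cy=256.0
Marker side s = 0.154 m; corners in marker frame (Z=0):
  M0 = (-0.0770, +0.0770, 0)
  M1 = (+0.0770, +0.0770, 0)
  M2 = (+0.0770, -0.0770, 0)
  M3 = (-0.0770, -0.0770, 0)
Detected image corners:
  c0 = (357.406463, 329.269995) px
  c1 = (480.061254, 356.444220) px
  c2 = (478.271992, 178.997393) px
  c3 = (366.715735, 137.968718) px
Planar DLT: solve 8×8 A·h = b for H (H[2,2]=1):
  H  [+1010.38910 -273.52863 +423.39726]
  H  [+373.45783 +1045.71091 +247.22337]
  H  [+0.59822 -0.59621 +1.00000]
B = K⁻¹H; ‖b₁‖=2.170461, ‖b₂‖=2.170461; λ = 2/(‖b₁‖+‖b₂‖) = 0.460732, sign → tz>0 ⇒ λ=+0.460732
r₁ = λ·B[:,0] = (+0.94504,+0.17586,+0.27562); r₂ = λ·B[:,1] = (-0.09789,+0.95654,-0.27469)
r₃ = r₁×r₂ = (-0.31194,+0.23262,+0.92118); SVD([r₁ r₂ r₃]) → R = UVᵀ:
  R  [+0.94504 -0.09789 -0.31194]
  R  [+0.17586 +0.95654 +0.23262]
  R  [+0.27562 -0.27469 +0.92118]
t = (+0.12346, -0.00701, +0.46073) m
tr R = 2.822765; θ = arccos((tr R − 1)/2) = 0.424165 rad = 24.303°
axis k = ((R−Rᵀ)₃₂, (R−Rᵀ)₁₃, (R−Rᵀ)₂₁) / (2 sinθ) = (-0.616323, -0.713823, +0.332570)
rvec = θ·k = (-0.261423, -0.302779, +0.141064)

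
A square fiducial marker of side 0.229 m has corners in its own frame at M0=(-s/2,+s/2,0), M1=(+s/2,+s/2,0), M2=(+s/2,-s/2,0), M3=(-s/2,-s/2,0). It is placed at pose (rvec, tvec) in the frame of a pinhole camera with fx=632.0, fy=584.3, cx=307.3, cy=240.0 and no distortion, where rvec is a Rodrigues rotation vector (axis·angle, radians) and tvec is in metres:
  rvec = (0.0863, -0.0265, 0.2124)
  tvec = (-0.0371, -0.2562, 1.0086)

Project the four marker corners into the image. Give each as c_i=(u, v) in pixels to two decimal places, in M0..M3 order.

Intrinsics K: fx=632.0, fy=584.3, cx=307.3, cy=240.0
Marker side s = 0.229 m; corners in marker frame (Z=0):
  M0 = (-0.1145, +0.1145, 0)
  M1 = (+0.1145, +0.1145, 0)
  M2 = (+0.1145, -0.1145, 0)
  M3 = (-0.1145, -0.1145, 0)
rvec = (0.0863, -0.0265, 0.2124), |rvec| = θ = 0.23079 rad = 13.223°
Rodrigues: sinθ=0.22875, 1−cosθ=0.02651; R = I + sinθ·[k]× + (1−cosθ)·[k]×²:
    [+0.97719 -0.21166 -0.01714]
    [+0.20938 +0.97384 -0.08834]
    [+0.03539 +0.08273 +0.99594]
t = (-0.0371, -0.2562, 1.0086) m
M0: Pc = R·M0+t = (-0.17322, -0.16867, +1.01402); u = 632.0·(-0.17322)/1.01402 + 307.3 = 199.3365, v = 584.3·(-0.16867)/1.01402 + 240.0 = 142.8089
M1: Pc = R·M1+t = (+0.05055, -0.12072, +1.02213); u = 632.0·(+0.05055)/1.02213 + 307.3 = 338.5584, v = 584.3·(-0.12072)/1.02213 + 240.0 = 170.9892
M2: Pc = R·M2+t = (+0.09902, -0.34373, +1.00318); u = 632.0·(+0.09902)/1.00318 + 307.3 = 369.6845, v = 584.3·(-0.34373)/1.00318 + 240.0 = 39.7950
M3: Pc = R·M3+t = (-0.12475, -0.39168, +0.99507); u = 632.0·(-0.12475)/0.99507 + 307.3 = 228.0653, v = 584.3·(-0.39168)/0.99507 + 240.0 = 10.0096

c0=(199.34, 142.81) c1=(338.56, 170.99) c2=(369.68, 39.79) c3=(228.07, 10.01)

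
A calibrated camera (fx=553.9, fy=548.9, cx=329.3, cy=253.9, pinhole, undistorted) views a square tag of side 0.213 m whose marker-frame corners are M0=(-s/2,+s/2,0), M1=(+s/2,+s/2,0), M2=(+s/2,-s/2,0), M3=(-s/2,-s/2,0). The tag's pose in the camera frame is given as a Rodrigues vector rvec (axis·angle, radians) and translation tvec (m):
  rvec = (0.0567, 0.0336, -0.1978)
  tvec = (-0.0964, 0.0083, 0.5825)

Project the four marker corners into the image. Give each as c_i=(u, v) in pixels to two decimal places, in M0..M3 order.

Intrinsics K: fx=553.9, fy=548.9, cx=329.3, cy=253.9
Marker side s = 0.213 m; corners in marker frame (Z=0):
  M0 = (-0.1065, +0.1065, 0)
  M1 = (+0.1065, +0.1065, 0)
  M2 = (+0.1065, -0.1065, 0)
  M3 = (-0.1065, -0.1065, 0)
rvec = (0.0567, 0.0336, -0.1978), |rvec| = θ = 0.20849 rad = 11.946°
Rodrigues: sinθ=0.20698, 1−cosθ=0.02166; R = I + sinθ·[k]× + (1−cosθ)·[k]×²:
    [+0.97995 +0.19732 +0.02777]
    [-0.19542 +0.97891 -0.05960]
    [-0.03894 +0.05298 +0.99784]
t = (-0.0964, 0.0083, 0.5825) m
M0: Pc = R·M0+t = (-0.17975, +0.13337, +0.59229); u = 553.9·(-0.17975)/0.59229 + 329.3 = 161.2009, v = 548.9·(+0.13337)/0.59229 + 253.9 = 377.4958
M1: Pc = R·M1+t = (+0.02898, +0.09174, +0.58399); u = 553.9·(+0.02898)/0.58399 + 329.3 = 356.7854, v = 548.9·(+0.09174)/0.58399 + 253.9 = 340.1281
M2: Pc = R·M2+t = (-0.01305, -0.11677, +0.57271); u = 553.9·(-0.01305)/0.57271 + 329.3 = 316.6784, v = 548.9·(-0.11677)/0.57271 + 253.9 = 141.9886
M3: Pc = R·M3+t = (-0.22178, -0.07514, +0.58101); u = 553.9·(-0.22178)/0.58101 + 329.3 = 117.8678, v = 548.9·(-0.07514)/0.58101 + 253.9 = 182.9109

c0=(161.20, 377.50) c1=(356.79, 340.13) c2=(316.68, 141.99) c3=(117.87, 182.91)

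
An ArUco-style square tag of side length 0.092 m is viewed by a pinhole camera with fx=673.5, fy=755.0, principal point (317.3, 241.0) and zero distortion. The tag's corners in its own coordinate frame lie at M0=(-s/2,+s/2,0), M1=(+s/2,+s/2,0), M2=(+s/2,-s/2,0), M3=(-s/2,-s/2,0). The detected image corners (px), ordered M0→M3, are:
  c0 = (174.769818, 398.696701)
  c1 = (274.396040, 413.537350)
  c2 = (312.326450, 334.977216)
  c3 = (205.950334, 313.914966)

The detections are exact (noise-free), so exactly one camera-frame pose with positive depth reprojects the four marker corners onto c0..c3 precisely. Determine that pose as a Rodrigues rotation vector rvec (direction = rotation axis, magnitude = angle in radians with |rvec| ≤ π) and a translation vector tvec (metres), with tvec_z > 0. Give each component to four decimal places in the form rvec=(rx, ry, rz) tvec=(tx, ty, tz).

Intrinsics K: fx=673.5, fy=755.0, cx=317.3, cy=241.0
Marker side s = 0.092 m; corners in marker frame (Z=0):
  M0 = (-0.0460, +0.0460, 0)
  M1 = (+0.0460, +0.0460, 0)
  M2 = (+0.0460, -0.0460, 0)
  M3 = (-0.0460, -0.0460, 0)
Detected image corners:
  c0 = (174.769818, 398.696701) px
  c1 = (274.396040, 413.537350) px
  c2 = (312.326450, 334.977216) px
  c3 = (205.950334, 313.914966) px
Planar DLT: solve 8×8 A·h = b for H (H[2,2]=1):
  H  [+1269.26973 -153.63763 +242.60927]
  H  [+422.11943 +1223.58218 +367.27186]
  H  [+0.62535 +0.92210 +1.00000]
B = K⁻¹H; ‖b₁‖=1.745939, ‖b₂‖=1.745939; λ = 2/(‖b₁‖+‖b₂‖) = 0.572758, sign → tz>0 ⇒ λ=+0.572758
r₁ = λ·B[:,0] = (+0.91067,+0.20590,+0.35817); r₂ = λ·B[:,1] = (-0.37948,+0.75965,+0.52814)
r₃ = r₁×r₂ = (-0.16334,-0.61688,+0.76992); SVD([r₁ r₂ r₃]) → R = UVᵀ:
  R  [+0.91067 -0.37948 -0.16334]
  R  [+0.20590 +0.75965 -0.61688]
  R  [+0.35817 +0.52814 +0.76992]
t = (-0.06352, +0.09579, +0.57276) m
tr R = 2.440237; θ = arccos((tr R − 1)/2) = 0.766824 rad = 43.936°
axis k = ((R−Rᵀ)₃₂, (R−Rᵀ)₁₃, (R−Rᵀ)₂₁) / (2 sinθ) = (+0.825121, -0.375814, +0.421828)
rvec = θ·k = (+0.632722, -0.288183, +0.323468)

rvec=(0.6327, -0.2882, 0.3235) tvec=(-0.0635, 0.0958, 0.5728)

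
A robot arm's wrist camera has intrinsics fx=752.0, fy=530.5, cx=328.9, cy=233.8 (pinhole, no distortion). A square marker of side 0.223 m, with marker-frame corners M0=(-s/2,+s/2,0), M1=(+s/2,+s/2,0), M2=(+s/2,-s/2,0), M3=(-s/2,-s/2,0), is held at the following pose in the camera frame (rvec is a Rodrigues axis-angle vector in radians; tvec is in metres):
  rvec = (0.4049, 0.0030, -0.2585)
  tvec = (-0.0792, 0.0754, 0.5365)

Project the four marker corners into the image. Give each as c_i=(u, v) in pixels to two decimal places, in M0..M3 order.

c0=(124.51, 416.64) c1=(402.86, 369.35) c2=(330.22, 178.10) c3=(5.24, 238.24)

Intrinsics K: fx=752.0, fy=530.5, cx=328.9, cy=233.8
Marker side s = 0.223 m; corners in marker frame (Z=0):
  M0 = (-0.1115, +0.1115, 0)
  M1 = (+0.1115, +0.1115, 0)
  M2 = (+0.1115, -0.1115, 0)
  M3 = (-0.1115, -0.1115, 0)
rvec = (0.4049, 0.0030, -0.2585), |rvec| = θ = 0.48039 rad = 27.524°
Rodrigues: sinθ=0.46213, 1−cosθ=0.11319; R = I + sinθ·[k]× + (1−cosθ)·[k]×²:
    [+0.96722 +0.24927 -0.04845]
    [-0.24808 +0.88682 -0.38989]
    [-0.05422 +0.38912 +0.91959]
t = (-0.0792, 0.0754, 0.5365) m
M0: Pc = R·M0+t = (-0.15925, +0.20194, +0.58593); u = 752.0·(-0.15925)/0.58593 + 328.9 = 124.5123, v = 530.5·(+0.20194)/0.58593 + 233.8 = 416.6359
M1: Pc = R·M1+t = (+0.05644, +0.14662, +0.57384); u = 752.0·(+0.05644)/0.57384 + 328.9 = 402.8608, v = 530.5·(+0.14662)/0.57384 + 233.8 = 369.3458
M2: Pc = R·M2+t = (+0.00085, -0.05114, +0.48707); u = 752.0·(+0.00085)/0.48707 + 328.9 = 330.2154, v = 530.5·(-0.05114)/0.48707 + 233.8 = 178.0989
M3: Pc = R·M3+t = (-0.21484, +0.00418, +0.49916); u = 752.0·(-0.21484)/0.49916 + 328.9 = 5.2379, v = 530.5·(+0.00418)/0.49916 + 233.8 = 238.2426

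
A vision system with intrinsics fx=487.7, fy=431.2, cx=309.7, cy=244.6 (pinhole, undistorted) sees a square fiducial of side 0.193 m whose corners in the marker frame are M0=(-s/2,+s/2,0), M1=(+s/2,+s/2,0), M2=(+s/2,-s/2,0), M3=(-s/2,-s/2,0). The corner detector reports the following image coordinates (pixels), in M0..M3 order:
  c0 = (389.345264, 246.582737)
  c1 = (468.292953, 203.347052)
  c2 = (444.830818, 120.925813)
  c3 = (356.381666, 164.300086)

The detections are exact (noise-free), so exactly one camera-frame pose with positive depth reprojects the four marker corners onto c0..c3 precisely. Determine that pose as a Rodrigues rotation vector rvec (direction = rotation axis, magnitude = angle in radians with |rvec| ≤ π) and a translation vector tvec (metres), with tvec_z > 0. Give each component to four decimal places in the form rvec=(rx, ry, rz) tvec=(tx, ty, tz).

Intrinsics K: fx=487.7, fy=431.2, cx=309.7, cy=244.6
Marker side s = 0.193 m; corners in marker frame (Z=0):
  M0 = (-0.0965, +0.0965, 0)
  M1 = (+0.0965, +0.0965, 0)
  M2 = (+0.0965, -0.0965, 0)
  M3 = (-0.0965, -0.0965, 0)
Detected image corners:
  c0 = (389.345264, 246.582737) px
  c1 = (468.292953, 203.347052) px
  c2 = (444.830818, 120.925813) px
  c3 = (356.381666, 164.300086) px
Planar DLT: solve 8×8 A·h = b for H (H[2,2]=1):
  H  [+538.36375 +353.81128 +416.42731]
  H  [-177.43510 +518.98766 +185.25061]
  H  [+0.25532 +0.50212 +1.00000]
B = K⁻¹H; ‖b₁‖=1.123199, ‖b₂‖=1.123198; λ = 2/(‖b₁‖+‖b₂‖) = 0.890315, sign → tz>0 ⇒ λ=+0.890315
r₁ = λ·B[:,0] = (+0.83845,-0.49530,+0.22732); r₂ = λ·B[:,1] = (+0.36201,+0.81798,+0.44705)
r₃ = r₁×r₂ = (-0.40737,-0.29254,+0.86514); SVD([r₁ r₂ r₃]) → R = UVᵀ:
  R  [+0.83845 +0.36201 -0.40737]
  R  [-0.49530 +0.81798 -0.29254]
  R  [+0.22732 +0.44705 +0.86514]
t = (+0.19483, -0.12254, +0.89031) m
tr R = 2.521578; θ = arccos((tr R − 1)/2) = 0.706268 rad = 40.466°
axis k = ((R−Rᵀ)₃₂, (R−Rᵀ)₁₃, (R−Rᵀ)₂₁) / (2 sinθ) = (+0.569789, -0.488973, -0.660490)
rvec = θ·k = (+0.402424, -0.345346, -0.466483)

rvec=(0.4024, -0.3453, -0.4665) tvec=(0.1948, -0.1225, 0.8903)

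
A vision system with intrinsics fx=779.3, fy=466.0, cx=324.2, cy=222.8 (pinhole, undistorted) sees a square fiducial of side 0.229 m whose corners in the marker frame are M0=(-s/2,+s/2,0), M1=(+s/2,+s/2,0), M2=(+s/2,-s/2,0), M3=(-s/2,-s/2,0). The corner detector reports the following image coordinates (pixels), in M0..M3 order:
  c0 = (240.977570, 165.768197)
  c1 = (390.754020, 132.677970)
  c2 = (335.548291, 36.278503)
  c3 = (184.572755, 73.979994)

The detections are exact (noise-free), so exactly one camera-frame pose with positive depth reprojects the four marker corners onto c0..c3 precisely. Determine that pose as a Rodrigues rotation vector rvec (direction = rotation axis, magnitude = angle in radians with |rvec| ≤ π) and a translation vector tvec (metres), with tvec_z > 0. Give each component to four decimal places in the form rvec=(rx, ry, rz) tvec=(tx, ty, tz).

Intrinsics K: fx=779.3, fy=466.0, cx=324.2, cy=222.8
Marker side s = 0.229 m; corners in marker frame (Z=0):
  M0 = (-0.1145, +0.1145, 0)
  M1 = (+0.1145, +0.1145, 0)
  M2 = (+0.1145, -0.1145, 0)
  M3 = (-0.1145, -0.1145, 0)
Detected image corners:
  c0 = (240.977570, 165.768197) px
  c1 = (390.754020, 132.677970) px
  c2 = (335.548291, 36.278503) px
  c3 = (184.572755, 73.979994) px
Planar DLT: solve 8×8 A·h = b for H (H[2,2]=1):
  H  [+605.86718 +272.61074 +286.76570]
  H  [-172.46466 +420.92948 +103.07342]
  H  [-0.17630 +0.10024 +1.00000]
B = K⁻¹H; ‖b₁‖=0.914665, ‖b₂‖=0.914665; λ = 2/(‖b₁‖+‖b₂‖) = 1.093296, sign → tz>0 ⇒ λ=+1.093296
r₁ = λ·B[:,0] = (+0.93017,-0.31247,-0.19274); r₂ = λ·B[:,1] = (+0.33686,+0.93516,+0.10960)
r₃ = r₁×r₂ = (+0.14600,-0.16687,+0.97511); SVD([r₁ r₂ r₃]) → R = UVᵀ:
  R  [+0.93017 +0.33686 +0.14600]
  R  [-0.31247 +0.93516 -0.16687]
  R  [-0.19274 +0.10960 +0.97511]
t = (-0.05252, -0.28089, +1.09330) m
tr R = 2.840432; θ = arccos((tr R − 1)/2) = 0.402164 rad = 23.042°
axis k = ((R−Rᵀ)₃₂, (R−Rᵀ)₁₃, (R−Rᵀ)₂₁) / (2 sinθ) = (+0.353168, +0.432719, -0.829474)
rvec = θ·k = (+0.142031, +0.174024, -0.333584)

rvec=(0.1420, 0.1740, -0.3336) tvec=(-0.0525, -0.2809, 1.0933)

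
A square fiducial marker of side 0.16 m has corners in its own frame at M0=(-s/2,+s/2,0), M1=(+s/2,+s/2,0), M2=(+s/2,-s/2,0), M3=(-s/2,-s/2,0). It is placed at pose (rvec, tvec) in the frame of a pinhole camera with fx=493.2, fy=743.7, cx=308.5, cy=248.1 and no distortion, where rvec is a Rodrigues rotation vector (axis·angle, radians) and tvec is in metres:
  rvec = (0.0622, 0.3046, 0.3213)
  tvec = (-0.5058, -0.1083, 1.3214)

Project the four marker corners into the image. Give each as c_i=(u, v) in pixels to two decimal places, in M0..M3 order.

c0=(88.96, 216.15) c1=(135.85, 244.17) c2=(151.97, 156.73) c3=(103.92, 131.33)

Intrinsics K: fx=493.2, fy=743.7, cx=308.5, cy=248.1
Marker side s = 0.16 m; corners in marker frame (Z=0):
  M0 = (-0.0800, +0.0800, 0)
  M1 = (+0.0800, +0.0800, 0)
  M2 = (+0.0800, -0.0800, 0)
  M3 = (-0.0800, -0.0800, 0)
rvec = (0.0622, 0.3046, 0.3213), |rvec| = θ = 0.44708 rad = 25.616°
Rodrigues: sinθ=0.43234, 1−cosθ=0.09829; R = I + sinθ·[k]× + (1−cosθ)·[k]×²:
    [+0.90361 -0.30139 +0.30438]
    [+0.32002 +0.94733 -0.01202]
    [-0.28473 +0.10827 +0.95247]
t = (-0.5058, -0.1083, 1.3214) m
M0: Pc = R·M0+t = (-0.60220, -0.05811, +1.35284); u = 493.2·(-0.60220)/1.35284 + 308.5 = 88.9581, v = 743.7·(-0.05811)/1.35284 + 248.1 = 216.1524
M1: Pc = R·M1+t = (-0.45762, -0.00691, +1.30728); u = 493.2·(-0.45762)/1.30728 + 308.5 = 135.8527, v = 743.7·(-0.00691)/1.30728 + 248.1 = 244.1680
M2: Pc = R·M2+t = (-0.40940, -0.15849, +1.28996); u = 493.2·(-0.40940)/1.28996 + 308.5 = 151.9711, v = 743.7·(-0.15849)/1.28996 + 248.1 = 156.7286
M3: Pc = R·M3+t = (-0.55398, -0.20969, +1.33552); u = 493.2·(-0.55398)/1.33552 + 308.5 = 103.9184, v = 743.7·(-0.20969)/1.33552 + 248.1 = 131.3323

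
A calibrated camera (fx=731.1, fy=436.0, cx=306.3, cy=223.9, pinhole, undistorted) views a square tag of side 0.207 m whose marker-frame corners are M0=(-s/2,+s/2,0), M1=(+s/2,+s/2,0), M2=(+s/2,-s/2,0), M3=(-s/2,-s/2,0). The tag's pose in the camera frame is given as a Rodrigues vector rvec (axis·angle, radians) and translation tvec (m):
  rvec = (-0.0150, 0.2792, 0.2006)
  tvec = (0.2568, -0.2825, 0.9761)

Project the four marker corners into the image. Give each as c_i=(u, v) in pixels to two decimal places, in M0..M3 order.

Intrinsics K: fx=731.1, fy=436.0, cx=306.3, cy=223.9
Marker side s = 0.207 m; corners in marker frame (Z=0):
  M0 = (-0.1035, +0.1035, 0)
  M1 = (+0.1035, +0.1035, 0)
  M2 = (+0.1035, -0.1035, 0)
  M3 = (-0.1035, -0.1035, 0)
rvec = (-0.0150, 0.2792, 0.2006), |rvec| = θ = 0.34412 rad = 19.717°
Rodrigues: sinθ=0.33737, 1−cosθ=0.05863; R = I + sinθ·[k]× + (1−cosθ)·[k]×²:
    [+0.94148 -0.19874 +0.27223]
    [+0.19459 +0.97997 +0.04243]
    [-0.27521 +0.01302 +0.96130]
t = (0.2568, -0.2825, 0.9761) m
M0: Pc = R·M0+t = (+0.13879, -0.20121, +1.00593); u = 731.1·(+0.13879)/1.00593 + 306.3 = 407.1688, v = 436.0·(-0.20121)/1.00593 + 223.9 = 136.6882
M1: Pc = R·M1+t = (+0.33367, -0.16093, +0.94896); u = 731.1·(+0.33367)/0.94896 + 306.3 = 563.3692, v = 436.0·(-0.16093)/0.94896 + 223.9 = 149.9594
M2: Pc = R·M2+t = (+0.37481, -0.36379, +0.94627); u = 731.1·(+0.37481)/0.94627 + 306.3 = 595.8859, v = 436.0·(-0.36379)/0.94627 + 223.9 = 56.2827
M3: Pc = R·M3+t = (+0.17993, -0.40407, +1.00324); u = 731.1·(+0.17993)/1.00324 + 306.3 = 437.4193, v = 436.0·(-0.40407)/1.00324 + 223.9 = 48.2953

c0=(407.17, 136.69) c1=(563.37, 149.96) c2=(595.89, 56.28) c3=(437.42, 48.30)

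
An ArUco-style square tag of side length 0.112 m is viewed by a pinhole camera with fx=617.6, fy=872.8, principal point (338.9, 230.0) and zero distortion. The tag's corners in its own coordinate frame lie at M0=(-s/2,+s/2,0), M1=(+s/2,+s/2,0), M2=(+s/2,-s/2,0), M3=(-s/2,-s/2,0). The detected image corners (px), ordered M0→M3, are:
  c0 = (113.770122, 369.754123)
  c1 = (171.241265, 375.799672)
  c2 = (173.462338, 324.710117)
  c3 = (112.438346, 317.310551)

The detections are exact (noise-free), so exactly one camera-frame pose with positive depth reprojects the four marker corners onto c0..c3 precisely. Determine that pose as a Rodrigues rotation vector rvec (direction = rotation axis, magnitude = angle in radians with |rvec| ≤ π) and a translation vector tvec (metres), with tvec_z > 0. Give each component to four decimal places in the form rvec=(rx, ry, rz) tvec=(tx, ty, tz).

rvec=(0.7335, -0.1504, 0.1794) tvec=(-0.3844, 0.1634, 1.2118)

Intrinsics K: fx=617.6, fy=872.8, cx=338.9, cy=230.0
Marker side s = 0.112 m; corners in marker frame (Z=0):
  M0 = (-0.0560, +0.0560, 0)
  M1 = (+0.0560, +0.0560, 0)
  M2 = (+0.0560, -0.0560, 0)
  M3 = (-0.0560, -0.0560, 0)
Detected image corners:
  c0 = (113.770122, 369.754123) px
  c1 = (171.241265, 375.799672) px
  c2 = (173.462338, 324.710117) px
  c3 = (112.438346, 317.310551) px
Planar DLT: solve 8×8 A·h = b for H (H[2,2]=1):
  H  [+551.90514 +72.47821 +142.99315]
  H  [+116.67890 +648.30361 +347.70230]
  H  [+0.16385 +0.53664 +1.00000]
B = K⁻¹H; ‖b₁‖=0.825229, ‖b₂‖=0.825229; λ = 2/(‖b₁‖+‖b₂‖) = 1.211785, sign → tz>0 ⇒ λ=+1.211785
r₁ = λ·B[:,0] = (+0.97394,+0.10967,+0.19855); r₂ = λ·B[:,1] = (-0.21463,+0.72873,+0.65029)
r₃ = r₁×r₂ = (-0.07337,-0.67596,+0.73328); SVD([r₁ r₂ r₃]) → R = UVᵀ:
  R  [+0.97394 -0.21463 -0.07337]
  R  [+0.10967 +0.72873 -0.67596]
  R  [+0.19855 +0.65029 +0.73328]
t = (-0.38439, +0.16342, +1.21179) m
tr R = 2.435944; θ = arccos((tr R − 1)/2) = 0.769912 rad = 44.113°
axis k = ((R−Rᵀ)₃₂, (R−Rᵀ)₁₃, (R−Rᵀ)₂₁) / (2 sinθ) = (+0.952671, -0.195322, +0.232955)
rvec = θ·k = (+0.733472, -0.150381, +0.179355)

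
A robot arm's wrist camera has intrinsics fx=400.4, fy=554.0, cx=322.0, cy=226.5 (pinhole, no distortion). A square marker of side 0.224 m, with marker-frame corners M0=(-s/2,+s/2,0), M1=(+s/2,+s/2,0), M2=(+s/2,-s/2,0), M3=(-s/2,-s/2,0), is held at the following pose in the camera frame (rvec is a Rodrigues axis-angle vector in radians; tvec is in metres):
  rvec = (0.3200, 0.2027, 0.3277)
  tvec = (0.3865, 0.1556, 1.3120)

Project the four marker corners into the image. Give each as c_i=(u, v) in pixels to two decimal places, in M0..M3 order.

c0=(395.58, 314.65) c1=(459.69, 348.95) c2=(488.14, 267.83) c3=(419.55, 233.53)

Intrinsics K: fx=400.4, fy=554.0, cx=322.0, cy=226.5
Marker side s = 0.224 m; corners in marker frame (Z=0):
  M0 = (-0.1120, +0.1120, 0)
  M1 = (+0.1120, +0.1120, 0)
  M2 = (+0.1120, -0.1120, 0)
  M3 = (-0.1120, -0.1120, 0)
rvec = (0.3200, 0.2027, 0.3277), |rvec| = θ = 0.50087 rad = 28.698°
Rodrigues: sinθ=0.48019, 1−cosθ=0.12284; R = I + sinθ·[k]× + (1−cosθ)·[k]×²:
    [+0.92730 -0.28241 +0.24568]
    [+0.34593 +0.89728 -0.27426]
    [-0.14299 +0.33931 +0.92974]
t = (0.3865, 0.1556, 1.3120) m
M0: Pc = R·M0+t = (+0.25101, +0.21735, +1.36602); u = 400.4·(+0.25101)/1.36602 + 322.0 = 395.5755, v = 554.0·(+0.21735)/1.36602 + 226.5 = 314.6488
M1: Pc = R·M1+t = (+0.45873, +0.29484, +1.33399); u = 400.4·(+0.45873)/1.33399 + 322.0 = 459.6884, v = 554.0·(+0.29484)/1.33399 + 226.5 = 348.9456
M2: Pc = R·M2+t = (+0.52199, +0.09385, +1.25798); u = 400.4·(+0.52199)/1.25798 + 322.0 = 488.1421, v = 554.0·(+0.09385)/1.25798 + 226.5 = 267.8297
M3: Pc = R·M3+t = (+0.31427, +0.01636, +1.29001); u = 400.4·(+0.31427)/1.29001 + 322.0 = 419.5453, v = 554.0·(+0.01636)/1.29001 + 226.5 = 233.5261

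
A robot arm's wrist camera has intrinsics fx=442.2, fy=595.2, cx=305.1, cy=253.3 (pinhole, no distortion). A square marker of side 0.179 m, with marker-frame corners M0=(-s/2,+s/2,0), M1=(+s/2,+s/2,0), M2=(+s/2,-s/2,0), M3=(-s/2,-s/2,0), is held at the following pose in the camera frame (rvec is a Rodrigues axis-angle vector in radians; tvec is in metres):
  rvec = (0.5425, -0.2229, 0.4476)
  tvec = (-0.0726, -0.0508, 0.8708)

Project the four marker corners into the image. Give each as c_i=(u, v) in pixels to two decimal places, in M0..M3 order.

Intrinsics K: fx=442.2, fy=595.2, cx=305.1, cy=253.3
Marker side s = 0.179 m; corners in marker frame (Z=0):
  M0 = (-0.0895, +0.0895, 0)
  M1 = (+0.0895, +0.0895, 0)
  M2 = (+0.0895, -0.0895, 0)
  M3 = (-0.0895, -0.0895, 0)
rvec = (0.5425, -0.2229, 0.4476), |rvec| = θ = 0.73779 rad = 42.272°
Rodrigues: sinθ=0.67266, 1−cosθ=0.26004; R = I + sinθ·[k]× + (1−cosθ)·[k]×²:
    [+0.88055 -0.46585 -0.08722]
    [+0.35032 +0.76369 -0.54227]
    [+0.31922 +0.44694 +0.83567]
t = (-0.0726, -0.0508, 0.8708) m
M0: Pc = R·M0+t = (-0.19310, -0.01380, +0.88223); u = 442.2·(-0.19310)/0.88223 + 305.1 = 208.3109, v = 595.2·(-0.01380)/0.88223 + 253.3 = 243.9879
M1: Pc = R·M1+t = (-0.03548, +0.04890, +0.93937); u = 442.2·(-0.03548)/0.93937 + 305.1 = 288.3962, v = 595.2·(+0.04890)/0.93937 + 253.3 = 284.2860
M2: Pc = R·M2+t = (+0.04790, -0.08780, +0.85937); u = 442.2·(+0.04790)/0.85937 + 305.1 = 329.7493, v = 595.2·(-0.08780)/0.85937 + 253.3 = 192.4916
M3: Pc = R·M3+t = (-0.10972, -0.15050, +0.80223); u = 442.2·(-0.10972)/0.80223 + 305.1 = 244.6230, v = 595.2·(-0.15050)/0.80223 + 253.3 = 141.6363

c0=(208.31, 243.99) c1=(288.40, 284.29) c2=(329.75, 192.49) c3=(244.62, 141.64)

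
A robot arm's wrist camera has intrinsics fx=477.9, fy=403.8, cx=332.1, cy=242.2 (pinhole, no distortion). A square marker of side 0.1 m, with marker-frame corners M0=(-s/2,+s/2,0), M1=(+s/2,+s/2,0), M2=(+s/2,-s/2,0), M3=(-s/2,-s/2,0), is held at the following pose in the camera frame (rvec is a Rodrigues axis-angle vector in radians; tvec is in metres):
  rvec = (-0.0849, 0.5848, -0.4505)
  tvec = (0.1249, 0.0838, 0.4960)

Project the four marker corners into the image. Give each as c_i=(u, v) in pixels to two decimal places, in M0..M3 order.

c0=(432.28, 360.98) c1=(520.31, 336.18) c2=(473.91, 256.59) c3=(393.73, 288.14)

Intrinsics K: fx=477.9, fy=403.8, cx=332.1, cy=242.2
Marker side s = 0.1 m; corners in marker frame (Z=0):
  M0 = (-0.0500, +0.0500, 0)
  M1 = (+0.0500, +0.0500, 0)
  M2 = (+0.0500, -0.0500, 0)
  M3 = (-0.0500, -0.0500, 0)
rvec = (-0.0849, 0.5848, -0.4505), |rvec| = θ = 0.74307 rad = 42.575°
Rodrigues: sinθ=0.67655, 1−cosθ=0.26360; R = I + sinθ·[k]× + (1−cosθ)·[k]×²:
    [+0.73984 +0.38647 +0.55071]
    [-0.43388 +0.89967 -0.04848]
    [-0.51419 -0.20308 +0.83329]
t = (0.1249, 0.0838, 0.4960) m
M0: Pc = R·M0+t = (+0.10723, +0.15048, +0.51156); u = 477.9·(+0.10723)/0.51156 + 332.1 = 432.2767, v = 403.8·(+0.15048)/0.51156 + 242.2 = 360.9802
M1: Pc = R·M1+t = (+0.18122, +0.10709, +0.46014); u = 477.9·(+0.18122)/0.46014 + 332.1 = 520.3111, v = 403.8·(+0.10709)/0.46014 + 242.2 = 336.1781
M2: Pc = R·M2+t = (+0.14257, +0.01712, +0.48044); u = 477.9·(+0.14257)/0.48044 + 332.1 = 473.9135, v = 403.8·(+0.01712)/0.48044 + 242.2 = 256.5913
M3: Pc = R·M3+t = (+0.06858, +0.06051, +0.53186); u = 477.9·(+0.06858)/0.53186 + 332.1 = 393.7260, v = 403.8·(+0.06051)/0.53186 + 242.2 = 288.1406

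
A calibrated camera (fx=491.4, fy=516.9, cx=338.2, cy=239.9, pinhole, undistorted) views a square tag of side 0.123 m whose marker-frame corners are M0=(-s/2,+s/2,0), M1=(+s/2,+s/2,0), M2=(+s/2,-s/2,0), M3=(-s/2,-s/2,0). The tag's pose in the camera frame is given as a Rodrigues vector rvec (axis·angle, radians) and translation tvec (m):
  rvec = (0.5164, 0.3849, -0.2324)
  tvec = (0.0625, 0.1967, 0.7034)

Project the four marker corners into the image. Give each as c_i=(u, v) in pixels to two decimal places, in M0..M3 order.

c0=(355.15, 415.08) c1=(433.81, 416.97) c2=(412.85, 348.91) c3=(329.73, 351.81)

Intrinsics K: fx=491.4, fy=516.9, cx=338.2, cy=239.9
Marker side s = 0.123 m; corners in marker frame (Z=0):
  M0 = (-0.0615, +0.0615, 0)
  M1 = (+0.0615, +0.0615, 0)
  M2 = (+0.0615, -0.0615, 0)
  M3 = (-0.0615, -0.0615, 0)
rvec = (0.5164, 0.3849, -0.2324), |rvec| = θ = 0.68471 rad = 39.231°
Rodrigues: sinθ=0.63245, 1−cosθ=0.22540; R = I + sinθ·[k]× + (1−cosθ)·[k]×²:
    [+0.90281 +0.31022 +0.29782]
    [-0.11910 +0.84583 -0.51999]
    [-0.41322 +0.43398 +0.80057]
t = (0.0625, 0.1967, 0.7034) m
M0: Pc = R·M0+t = (+0.02606, +0.25604, +0.75550); u = 491.4·(+0.02606)/0.75550 + 338.2 = 355.1474, v = 516.9·(+0.25604)/0.75550 + 239.9 = 415.0797
M1: Pc = R·M1+t = (+0.13710, +0.24139, +0.70468); u = 491.4·(+0.13710)/0.70468 + 338.2 = 433.8064, v = 516.9·(+0.24139)/0.70468 + 239.9 = 416.9689
M2: Pc = R·M2+t = (+0.09894, +0.13736, +0.65130); u = 491.4·(+0.09894)/0.65130 + 338.2 = 412.8528, v = 516.9·(+0.13736)/0.65130 + 239.9 = 348.9128
M3: Pc = R·M3+t = (-0.01210, +0.15201, +0.70212); u = 491.4·(-0.01210)/0.70212 + 338.2 = 329.7306, v = 516.9·(+0.15201)/0.70212 + 239.9 = 351.8065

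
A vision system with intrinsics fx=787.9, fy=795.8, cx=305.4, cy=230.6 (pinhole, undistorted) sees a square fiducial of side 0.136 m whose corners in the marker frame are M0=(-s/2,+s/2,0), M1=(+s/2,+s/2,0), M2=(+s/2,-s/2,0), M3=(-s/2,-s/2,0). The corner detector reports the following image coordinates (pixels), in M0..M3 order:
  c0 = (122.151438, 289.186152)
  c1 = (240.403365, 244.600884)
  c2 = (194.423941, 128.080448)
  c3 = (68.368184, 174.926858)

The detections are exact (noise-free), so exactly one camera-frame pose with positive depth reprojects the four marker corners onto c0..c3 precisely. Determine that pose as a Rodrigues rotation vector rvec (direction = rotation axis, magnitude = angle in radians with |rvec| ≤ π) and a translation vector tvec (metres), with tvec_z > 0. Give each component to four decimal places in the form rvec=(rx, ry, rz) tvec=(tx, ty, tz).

rvec=(0.3765, -0.0982, -0.3474) tvec=(-0.1555, -0.0204, 0.8271)

Intrinsics K: fx=787.9, fy=795.8, cx=305.4, cy=230.6
Marker side s = 0.136 m; corners in marker frame (Z=0):
  M0 = (-0.0680, +0.0680, 0)
  M1 = (+0.0680, +0.0680, 0)
  M2 = (+0.0680, -0.0680, 0)
  M3 = (-0.0680, -0.0680, 0)
Detected image corners:
  c0 = (122.151438, 289.186152) px
  c1 = (240.403365, 244.600884) px
  c2 = (194.423941, 128.080448) px
  c3 = (68.368184, 174.926858) px
Planar DLT: solve 8×8 A·h = b for H (H[2,2]=1):
  H  [+902.95690 +437.83330 +157.25857]
  H  [-328.32221 +943.65547 +210.92735]
  H  [+0.03617 +0.45498 +1.00000]
B = K⁻¹H; ‖b₁‖=1.209019, ‖b₂‖=1.209019; λ = 2/(‖b₁‖+‖b₂‖) = 0.827117, sign → tz>0 ⇒ λ=+0.827117
r₁ = λ·B[:,0] = (+0.93631,-0.34991,+0.02992); r₂ = λ·B[:,1] = (+0.31376,+0.87174,+0.37632)
r₃ = r₁×r₂ = (-0.15776,-0.34296,+0.92601); SVD([r₁ r₂ r₃]) → R = UVᵀ:
  R  [+0.93631 +0.31376 -0.15776]
  R  [-0.34991 +0.87174 -0.34296]
  R  [+0.02992 +0.37632 +0.92601]
t = (-0.15552, -0.02045, +0.82712) m
tr R = 2.734058; θ = arccos((tr R − 1)/2) = 0.521588 rad = 29.885°
axis k = ((R−Rᵀ)₃₂, (R−Rᵀ)₁₃, (R−Rᵀ)₂₁) / (2 sinθ) = (+0.721794, -0.188329, -0.665992)
rvec = θ·k = (+0.376479, -0.098230, -0.347374)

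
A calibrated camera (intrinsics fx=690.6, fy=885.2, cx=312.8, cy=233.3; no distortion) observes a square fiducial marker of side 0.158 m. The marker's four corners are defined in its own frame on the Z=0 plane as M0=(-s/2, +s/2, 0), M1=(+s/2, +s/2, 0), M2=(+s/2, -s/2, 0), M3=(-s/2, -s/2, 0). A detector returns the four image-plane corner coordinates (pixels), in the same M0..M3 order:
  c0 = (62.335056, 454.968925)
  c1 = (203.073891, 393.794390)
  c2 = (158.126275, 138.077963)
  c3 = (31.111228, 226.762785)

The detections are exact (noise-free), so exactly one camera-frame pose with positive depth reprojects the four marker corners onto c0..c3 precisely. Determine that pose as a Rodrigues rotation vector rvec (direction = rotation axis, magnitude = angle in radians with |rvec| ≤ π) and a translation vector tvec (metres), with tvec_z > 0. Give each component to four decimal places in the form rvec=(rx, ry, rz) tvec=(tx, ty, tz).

Intrinsics K: fx=690.6, fy=885.2, cx=312.8, cy=233.3
Marker side s = 0.158 m; corners in marker frame (Z=0):
  M0 = (-0.0790, +0.0790, 0)
  M1 = (+0.0790, +0.0790, 0)
  M2 = (+0.0790, -0.0790, 0)
  M3 = (-0.0790, -0.0790, 0)
Detected image corners:
  c0 = (62.335056, 454.968925) px
  c1 = (203.073891, 393.794390) px
  c2 = (158.126275, 138.077963) px
  c3 = (31.111228, 226.762785) px
Planar DLT: solve 8×8 A·h = b for H (H[2,2]=1):
  H  [+749.76555 +191.75754 +108.57391]
  H  [-733.71966 +1401.75493 +302.00422]
  H  [-0.84599 -0.40813 +1.00000]
B = K⁻¹H; ‖b₁‖=1.800100, ‖b₂‖=1.800100; λ = 2/(‖b₁‖+‖b₂‖) = 0.555525, sign → tz>0 ⇒ λ=+0.555525
r₁ = λ·B[:,0] = (+0.81599,-0.33660,-0.46997); r₂ = λ·B[:,1] = (+0.25694,+0.93945,-0.22673)
r₃ = r₁×r₂ = (+0.51783,+0.06425,+0.85307); SVD([r₁ r₂ r₃]) → R = UVᵀ:
  R  [+0.81599 +0.25694 +0.51783]
  R  [-0.33660 +0.93945 +0.06425]
  R  [-0.46997 -0.22673 +0.85307]
t = (-0.16428, +0.04312, +0.55552) m
tr R = 2.608507; θ = arccos((tr R − 1)/2) = 0.636378 rad = 36.462°
axis k = ((R−Rᵀ)₃₂, (R−Rᵀ)₁₃, (R−Rᵀ)₂₁) / (2 sinθ) = (-0.244812, +0.831079, -0.499374)
rvec = θ·k = (-0.155793, +0.528880, -0.317791)

rvec=(-0.1558, 0.5289, -0.3178) tvec=(-0.1643, 0.0431, 0.5555)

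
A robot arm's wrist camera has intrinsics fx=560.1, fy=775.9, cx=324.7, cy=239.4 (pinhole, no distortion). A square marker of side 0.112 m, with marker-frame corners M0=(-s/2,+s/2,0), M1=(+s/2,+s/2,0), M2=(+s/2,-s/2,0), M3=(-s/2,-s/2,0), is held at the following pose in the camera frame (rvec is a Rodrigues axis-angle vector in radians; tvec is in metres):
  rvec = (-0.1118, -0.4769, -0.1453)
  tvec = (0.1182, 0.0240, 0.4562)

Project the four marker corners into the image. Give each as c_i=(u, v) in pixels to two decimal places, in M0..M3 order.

c0=(427.57, 394.92) c1=(531.63, 357.47) c2=(506.84, 179.72) c3=(401.77, 195.18)

Intrinsics K: fx=560.1, fy=775.9, cx=324.7, cy=239.4
Marker side s = 0.112 m; corners in marker frame (Z=0):
  M0 = (-0.0560, +0.0560, 0)
  M1 = (+0.0560, +0.0560, 0)
  M2 = (+0.0560, -0.0560, 0)
  M3 = (-0.0560, -0.0560, 0)
rvec = (-0.1118, -0.4769, -0.1453), |rvec| = θ = 0.51093 rad = 29.274°
Rodrigues: sinθ=0.48898, 1−cosθ=0.12771; R = I + sinθ·[k]× + (1−cosθ)·[k]×²:
    [+0.87841 +0.16514 -0.44847]
    [-0.11298 +0.98356 +0.14090]
    [+0.46437 -0.07310 +0.88262]
t = (0.1182, 0.0240, 0.4562) m
M0: Pc = R·M0+t = (+0.07826, +0.08541, +0.42610); u = 560.1·(+0.07826)/0.42610 + 324.7 = 427.5672, v = 775.9·(+0.08541)/0.42610 + 239.4 = 394.9178
M1: Pc = R·M1+t = (+0.17664, +0.07275, +0.47811); u = 560.1·(+0.17664)/0.47811 + 324.7 = 531.6298, v = 775.9·(+0.07275)/0.47811 + 239.4 = 357.4660
M2: Pc = R·M2+t = (+0.15814, -0.03741, +0.48630); u = 560.1·(+0.15814)/0.48630 + 324.7 = 506.8429, v = 775.9·(-0.03741)/0.48630 + 239.4 = 179.7181
M3: Pc = R·M3+t = (+0.05976, -0.02475, +0.43429); u = 560.1·(+0.05976)/0.43429 + 324.7 = 401.7736, v = 775.9·(-0.02475)/0.43429 + 239.4 = 195.1772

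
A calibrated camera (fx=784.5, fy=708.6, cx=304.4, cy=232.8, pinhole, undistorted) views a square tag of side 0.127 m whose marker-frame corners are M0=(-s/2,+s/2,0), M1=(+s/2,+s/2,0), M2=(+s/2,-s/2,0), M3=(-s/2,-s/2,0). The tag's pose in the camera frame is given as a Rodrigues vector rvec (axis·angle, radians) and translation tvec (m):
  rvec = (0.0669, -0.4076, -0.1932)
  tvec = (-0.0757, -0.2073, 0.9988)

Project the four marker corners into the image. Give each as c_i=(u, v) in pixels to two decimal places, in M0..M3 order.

c0=(206.93, 137.14) c1=(298.65, 124.23) c2=(281.61, 36.15) c3=(187.78, 44.75)

Intrinsics K: fx=784.5, fy=708.6, cx=304.4, cy=232.8
Marker side s = 0.127 m; corners in marker frame (Z=0):
  M0 = (-0.0635, +0.0635, 0)
  M1 = (+0.0635, +0.0635, 0)
  M2 = (+0.0635, -0.0635, 0)
  M3 = (-0.0635, -0.0635, 0)
rvec = (0.0669, -0.4076, -0.1932), |rvec| = θ = 0.45600 rad = 26.127°
Rodrigues: sinθ=0.44036, 1−cosθ=0.10218; R = I + sinθ·[k]× + (1−cosθ)·[k]×²:
    [+0.90002 +0.17317 -0.39997]
    [-0.19997 +0.97946 -0.02591]
    [+0.38727 +0.10330 +0.91616]
t = (-0.0757, -0.2073, 0.9988) m
M0: Pc = R·M0+t = (-0.12185, -0.13241, +0.98077); u = 784.5·(-0.12185)/0.98077 + 304.4 = 206.9305, v = 708.6·(-0.13241)/0.98077 + 232.8 = 137.1373
M1: Pc = R·M1+t = (-0.00755, -0.15780, +1.02995); u = 784.5·(-0.00755)/1.02995 + 304.4 = 298.6475, v = 708.6·(-0.15780)/1.02995 + 232.8 = 124.2328
M2: Pc = R·M2+t = (-0.02955, -0.28219, +1.01683); u = 784.5·(-0.02955)/1.01683 + 304.4 = 281.6053, v = 708.6·(-0.28219)/1.01683 + 232.8 = 36.1474
M3: Pc = R·M3+t = (-0.14385, -0.25680, +0.96765); u = 784.5·(-0.14385)/0.96765 + 304.4 = 187.7786, v = 708.6·(-0.25680)/0.96765 + 232.8 = 44.7498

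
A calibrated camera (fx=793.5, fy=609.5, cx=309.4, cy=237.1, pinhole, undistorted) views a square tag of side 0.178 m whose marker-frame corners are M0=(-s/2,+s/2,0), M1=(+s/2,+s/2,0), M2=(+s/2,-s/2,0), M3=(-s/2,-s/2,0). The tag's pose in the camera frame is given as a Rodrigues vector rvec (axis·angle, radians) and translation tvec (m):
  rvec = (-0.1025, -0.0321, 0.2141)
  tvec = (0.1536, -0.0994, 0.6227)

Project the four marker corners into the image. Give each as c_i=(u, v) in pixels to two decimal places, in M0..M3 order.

c0=(371.62, 205.29) c1=(595.47, 243.17) c2=(633.93, 76.64) c3=(416.94, 38.90)

Intrinsics K: fx=793.5, fy=609.5, cx=309.4, cy=237.1
Marker side s = 0.178 m; corners in marker frame (Z=0):
  M0 = (-0.0890, +0.0890, 0)
  M1 = (+0.0890, +0.0890, 0)
  M2 = (+0.0890, -0.0890, 0)
  M3 = (-0.0890, -0.0890, 0)
rvec = (-0.1025, -0.0321, 0.2141), |rvec| = θ = 0.23953 rad = 13.724°
Rodrigues: sinθ=0.23725, 1−cosθ=0.02855; R = I + sinθ·[k]× + (1−cosθ)·[k]×²:
    [+0.97668 -0.21042 -0.04271]
    [+0.21370 +0.97196 +0.09810]
    [+0.02087 -0.10494 +0.99426]
t = (0.1536, -0.0994, 0.6227) m
M0: Pc = R·M0+t = (+0.04795, -0.03191, +0.61150); u = 793.5·(+0.04795)/0.61150 + 309.4 = 371.6188, v = 609.5·(-0.03191)/0.61150 + 237.1 = 205.2902
M1: Pc = R·M1+t = (+0.22180, +0.00612, +0.61522); u = 793.5·(+0.22180)/0.61522 + 309.4 = 595.4706, v = 609.5·(+0.00612)/0.61522 + 237.1 = 243.1666
M2: Pc = R·M2+t = (+0.25925, -0.16689, +0.63390); u = 793.5·(+0.25925)/0.63390 + 309.4 = 633.9260, v = 609.5·(-0.16689)/0.63390 + 237.1 = 76.6375
M3: Pc = R·M3+t = (+0.08540, -0.20492, +0.63018); u = 793.5·(+0.08540)/0.63018 + 309.4 = 416.9363, v = 609.5·(-0.20492)/0.63018 + 237.1 = 38.9019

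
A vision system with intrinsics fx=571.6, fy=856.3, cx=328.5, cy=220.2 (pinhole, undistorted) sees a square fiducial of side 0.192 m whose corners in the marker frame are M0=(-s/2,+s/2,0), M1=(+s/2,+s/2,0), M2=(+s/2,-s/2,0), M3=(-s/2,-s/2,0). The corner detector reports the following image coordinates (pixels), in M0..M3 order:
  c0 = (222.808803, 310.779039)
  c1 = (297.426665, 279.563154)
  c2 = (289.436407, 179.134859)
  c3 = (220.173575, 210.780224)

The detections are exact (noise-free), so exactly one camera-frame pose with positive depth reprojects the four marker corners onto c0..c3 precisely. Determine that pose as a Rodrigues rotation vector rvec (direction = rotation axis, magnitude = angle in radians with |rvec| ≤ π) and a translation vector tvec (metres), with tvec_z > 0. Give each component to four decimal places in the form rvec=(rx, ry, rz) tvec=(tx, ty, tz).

Intrinsics K: fx=571.6, fy=856.3, cx=328.5, cy=220.2
Marker side s = 0.192 m; corners in marker frame (Z=0):
  M0 = (-0.0960, +0.0960, 0)
  M1 = (+0.0960, +0.0960, 0)
  M2 = (+0.0960, -0.0960, 0)
  M3 = (-0.0960, -0.0960, 0)
Detected image corners:
  c0 = (222.808803, 310.779039) px
  c1 = (297.426665, 279.563154) px
  c2 = (289.436407, 179.134859) px
  c3 = (220.173575, 210.780224) px
Planar DLT: solve 8×8 A·h = b for H (H[2,2]=1):
  H  [+337.97021 -69.65941 +256.87943]
  H  [-198.21192 +429.46634 +243.46159]
  H  [-0.14066 -0.37731 +1.00000]
B = K⁻¹H; ‖b₁‖=0.713902, ‖b₂‖=0.713902; λ = 2/(‖b₁‖+‖b₂‖) = 1.400752, sign → tz>0 ⇒ λ=+1.400752
r₁ = λ·B[:,0] = (+0.94146,-0.27357,-0.19703); r₂ = λ·B[:,1] = (+0.13303,+0.83844,-0.52851)
r₃ = r₁×r₂ = (+0.30978,+0.47136,+0.82575); SVD([r₁ r₂ r₃]) → R = UVᵀ:
  R  [+0.94146 +0.13303 +0.30978]
  R  [-0.27357 +0.83844 +0.47136]
  R  [-0.19703 -0.52851 +0.82575]
t = (-0.17551, +0.03805, +1.40075) m
tr R = 2.605639; θ = arccos((tr R − 1)/2) = 0.638787 rad = 36.600°
axis k = ((R−Rᵀ)₃₂, (R−Rᵀ)₁₃, (R−Rᵀ)₂₁) / (2 sinθ) = (-0.838506, +0.425016, -0.340984)
rvec = θ·k = (-0.535627, +0.271495, -0.217816)

rvec=(-0.5356, 0.2715, -0.2178) tvec=(-0.1755, 0.0381, 1.4008)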